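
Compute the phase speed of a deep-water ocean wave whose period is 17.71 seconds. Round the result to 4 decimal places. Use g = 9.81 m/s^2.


We use the deep-water celerity formula:
C = g * T / (2 * pi)
C = 9.81 * 17.71 / (2 * 3.14159...)
C = 173.735100 / 6.283185
C = 27.6508 m/s

27.6508


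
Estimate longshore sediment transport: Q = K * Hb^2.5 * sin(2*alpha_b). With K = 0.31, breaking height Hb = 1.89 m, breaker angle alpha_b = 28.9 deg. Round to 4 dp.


Q = K * Hb^2.5 * sin(2 * alpha_b)
Hb^2.5 = 1.89^2.5 = 4.910826
sin(2 * 28.9) = sin(57.8) = 0.846193
Q = 0.31 * 4.910826 * 0.846193
Q = 1.2882 m^3/s

1.2882


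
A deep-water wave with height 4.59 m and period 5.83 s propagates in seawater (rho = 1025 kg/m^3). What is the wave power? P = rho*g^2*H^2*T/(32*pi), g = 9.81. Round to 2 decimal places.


P = rho * g^2 * H^2 * T / (32 * pi)
P = 1025 * 9.81^2 * 4.59^2 * 5.83 / (32 * pi)
P = 1025 * 96.2361 * 21.0681 * 5.83 / 100.53096
P = 120519.12 W/m

120519.12


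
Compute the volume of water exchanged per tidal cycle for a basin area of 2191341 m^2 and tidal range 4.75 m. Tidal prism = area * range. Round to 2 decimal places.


Tidal prism = Area * Tidal range
P = 2191341 * 4.75
P = 10408869.75 m^3

10408869.75


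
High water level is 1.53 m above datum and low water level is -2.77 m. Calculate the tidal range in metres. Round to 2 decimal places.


Tidal range = High water - Low water
Tidal range = 1.53 - (-2.77)
Tidal range = 4.30 m

4.30


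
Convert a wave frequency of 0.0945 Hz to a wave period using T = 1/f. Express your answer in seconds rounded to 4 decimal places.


T = 1 / f
T = 1 / 0.0945
T = 10.5820 s

10.5820


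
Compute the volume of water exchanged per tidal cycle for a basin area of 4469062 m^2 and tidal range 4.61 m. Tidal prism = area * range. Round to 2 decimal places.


Tidal prism = Area * Tidal range
P = 4469062 * 4.61
P = 20602375.82 m^3

20602375.82


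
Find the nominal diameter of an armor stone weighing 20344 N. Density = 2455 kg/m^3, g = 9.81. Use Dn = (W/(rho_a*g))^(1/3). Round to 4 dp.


V = W / (rho_a * g)
V = 20344 / (2455 * 9.81)
V = 20344 / 24083.55
V = 0.844726 m^3
Dn = V^(1/3) = 0.844726^(1/3)
Dn = 0.9453 m

0.9453


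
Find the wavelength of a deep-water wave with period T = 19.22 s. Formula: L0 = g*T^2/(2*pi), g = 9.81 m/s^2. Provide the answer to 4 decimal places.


L0 = g * T^2 / (2 * pi)
L0 = 9.81 * 19.22^2 / (2 * pi)
L0 = 9.81 * 369.4084 / 6.28319
L0 = 3623.8964 / 6.28319
L0 = 576.7610 m

576.7610


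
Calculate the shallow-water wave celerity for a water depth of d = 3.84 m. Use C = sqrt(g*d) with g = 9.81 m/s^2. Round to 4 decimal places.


Using the shallow-water approximation:
C = sqrt(g * d) = sqrt(9.81 * 3.84)
C = sqrt(37.6704)
C = 6.1376 m/s

6.1376


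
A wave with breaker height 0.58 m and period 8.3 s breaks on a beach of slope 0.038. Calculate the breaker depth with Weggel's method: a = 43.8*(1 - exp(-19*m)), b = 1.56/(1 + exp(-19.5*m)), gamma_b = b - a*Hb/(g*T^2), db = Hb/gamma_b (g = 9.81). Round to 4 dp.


a = 43.8 * (1 - exp(-19 * m))
exp(-19 * 0.038) = exp(-0.7220) = 0.485780
a = 43.8 * (1 - 0.485780) = 22.522848
b = 1.56 / (1 + exp(-19.5 * m))
exp(-19.5 * 0.038) = exp(-0.7410) = 0.476637
b = 1.56 / (1 + 0.476637) = 1.056455
Hb / (g * T^2) = 0.58 / (9.81 * 8.3^2) = 0.58 / 675.8109 = 0.00085823
gamma_b = b - a * Hb/(g*T^2) = 1.056455 - 22.522848 * 0.00085823 = 1.037125
db = Hb / gamma_b = 0.58 / 1.037125
db = 0.5592 m

0.5592


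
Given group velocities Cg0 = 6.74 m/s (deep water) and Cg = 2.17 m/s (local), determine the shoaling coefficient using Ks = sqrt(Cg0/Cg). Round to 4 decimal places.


Ks = sqrt(Cg0 / Cg)
Ks = sqrt(6.74 / 2.17)
Ks = sqrt(3.1060)
Ks = 1.7624

1.7624


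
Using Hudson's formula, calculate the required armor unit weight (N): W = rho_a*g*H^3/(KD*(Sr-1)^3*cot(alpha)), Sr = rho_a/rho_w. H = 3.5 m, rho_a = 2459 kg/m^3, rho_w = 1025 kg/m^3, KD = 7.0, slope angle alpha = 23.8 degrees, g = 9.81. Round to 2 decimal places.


Sr = rho_a / rho_w = 2459 / 1025 = 2.399024
(Sr - 1) = 1.399024
(Sr - 1)^3 = 2.738267
cot(23.8) = 1 / tan(23.8) = 1 / 0.441053 = 2.267304
Numerator = 2459 * 9.81 * 3.5^3 = 1034264.6213
Denominator = 7.0 * 2.738267 * 2.267304 = 43.459383
W = 1034264.6213 / 43.459383
W = 23798.42 N

23798.42


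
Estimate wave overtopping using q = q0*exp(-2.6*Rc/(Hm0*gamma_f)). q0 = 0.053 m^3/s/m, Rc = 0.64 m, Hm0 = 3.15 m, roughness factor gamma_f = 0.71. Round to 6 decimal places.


q = q0 * exp(-2.6 * Rc / (Hm0 * gamma_f))
Exponent = -2.6 * 0.64 / (3.15 * 0.71)
= -2.6 * 0.64 / 2.2365
= -0.744020
exp(-0.744020) = 0.475200
q = 0.053 * 0.475200
q = 0.025186 m^3/s/m

0.025186


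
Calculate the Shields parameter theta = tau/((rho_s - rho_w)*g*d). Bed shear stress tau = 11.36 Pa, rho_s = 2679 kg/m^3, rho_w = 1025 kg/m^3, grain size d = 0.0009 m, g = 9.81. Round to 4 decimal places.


theta = tau / ((rho_s - rho_w) * g * d)
rho_s - rho_w = 2679 - 1025 = 1654
Denominator = 1654 * 9.81 * 0.0009 = 14.603166
theta = 11.36 / 14.603166
theta = 0.7779

0.7779


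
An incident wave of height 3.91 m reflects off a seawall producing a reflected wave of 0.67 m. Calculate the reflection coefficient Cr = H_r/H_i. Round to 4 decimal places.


Cr = H_r / H_i
Cr = 0.67 / 3.91
Cr = 0.1714

0.1714


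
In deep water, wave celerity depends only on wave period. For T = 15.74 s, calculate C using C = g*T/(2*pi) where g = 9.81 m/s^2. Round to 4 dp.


We use the deep-water celerity formula:
C = g * T / (2 * pi)
C = 9.81 * 15.74 / (2 * 3.14159...)
C = 154.409400 / 6.283185
C = 24.5750 m/s

24.5750


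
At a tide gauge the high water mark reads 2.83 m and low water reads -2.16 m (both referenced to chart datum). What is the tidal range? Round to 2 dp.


Tidal range = High water - Low water
Tidal range = 2.83 - (-2.16)
Tidal range = 4.99 m

4.99


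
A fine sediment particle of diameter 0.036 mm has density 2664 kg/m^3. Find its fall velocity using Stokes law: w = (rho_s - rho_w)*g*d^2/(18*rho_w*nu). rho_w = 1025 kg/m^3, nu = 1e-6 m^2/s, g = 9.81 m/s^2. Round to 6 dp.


w = (rho_s - rho_w) * g * d^2 / (18 * rho_w * nu)
d = 0.036 mm = 0.000036 m
rho_s - rho_w = 2664 - 1025 = 1639
Numerator = 1639 * 9.81 * (0.000036)^2 = 0.000020837853
Denominator = 18 * 1025 * 1e-6 = 0.018450
w = 0.001129 m/s

0.001129


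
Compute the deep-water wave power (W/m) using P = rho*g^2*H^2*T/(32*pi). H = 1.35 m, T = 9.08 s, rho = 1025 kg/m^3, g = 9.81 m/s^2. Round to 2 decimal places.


P = rho * g^2 * H^2 * T / (32 * pi)
P = 1025 * 9.81^2 * 1.35^2 * 9.08 / (32 * pi)
P = 1025 * 96.2361 * 1.8225 * 9.08 / 100.53096
P = 16237.36 W/m

16237.36


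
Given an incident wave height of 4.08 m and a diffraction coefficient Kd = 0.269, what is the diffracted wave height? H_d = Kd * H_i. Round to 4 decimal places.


H_d = Kd * H_i
H_d = 0.269 * 4.08
H_d = 1.0975 m

1.0975


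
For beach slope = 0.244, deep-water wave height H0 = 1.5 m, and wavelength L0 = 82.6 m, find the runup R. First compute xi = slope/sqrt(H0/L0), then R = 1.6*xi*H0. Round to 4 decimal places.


xi = slope / sqrt(H0/L0)
H0/L0 = 1.5/82.6 = 0.018160
sqrt(0.018160) = 0.134758
xi = 0.244 / 0.134758 = 1.810649
R = 1.6 * xi * H0 = 1.6 * 1.810649 * 1.5
R = 4.3456 m

4.3456


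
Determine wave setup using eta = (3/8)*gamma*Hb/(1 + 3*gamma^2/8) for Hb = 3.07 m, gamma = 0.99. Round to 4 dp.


eta = (3/8) * gamma * Hb / (1 + 3*gamma^2/8)
Numerator = (3/8) * 0.99 * 3.07 = 1.139737
Denominator = 1 + 3*0.99^2/8 = 1 + 0.367538 = 1.367538
eta = 1.139737 / 1.367538
eta = 0.8334 m

0.8334


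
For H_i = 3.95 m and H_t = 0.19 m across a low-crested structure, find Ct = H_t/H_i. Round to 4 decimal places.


Ct = H_t / H_i
Ct = 0.19 / 3.95
Ct = 0.0481

0.0481


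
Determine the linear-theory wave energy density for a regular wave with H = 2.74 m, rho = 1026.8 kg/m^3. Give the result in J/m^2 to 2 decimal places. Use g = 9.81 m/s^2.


E = (1/8) * rho * g * H^2
E = (1/8) * 1026.8 * 9.81 * 2.74^2
E = 0.125 * 1026.8 * 9.81 * 7.5076
E = 9452.92 J/m^2

9452.92


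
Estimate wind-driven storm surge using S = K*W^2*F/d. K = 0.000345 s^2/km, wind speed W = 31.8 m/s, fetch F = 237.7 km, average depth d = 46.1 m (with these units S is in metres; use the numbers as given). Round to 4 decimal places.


S = K * W^2 * F / d
W^2 = 31.8^2 = 1011.24
S = 0.000345 * 1011.24 * 237.7 / 46.1
Numerator = 0.000345 * 1011.24 * 237.7 = 82.928253
S = 82.928253 / 46.1 = 1.7989 m

1.7989


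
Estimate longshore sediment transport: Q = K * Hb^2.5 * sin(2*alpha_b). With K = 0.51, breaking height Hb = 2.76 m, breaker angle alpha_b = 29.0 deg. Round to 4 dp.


Q = K * Hb^2.5 * sin(2 * alpha_b)
Hb^2.5 = 2.76^2.5 = 12.655308
sin(2 * 29.0) = sin(58.0) = 0.848048
Q = 0.51 * 12.655308 * 0.848048
Q = 5.4735 m^3/s

5.4735


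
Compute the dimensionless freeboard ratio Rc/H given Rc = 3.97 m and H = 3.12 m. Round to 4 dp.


Relative freeboard = Rc / H
= 3.97 / 3.12
= 1.2724

1.2724


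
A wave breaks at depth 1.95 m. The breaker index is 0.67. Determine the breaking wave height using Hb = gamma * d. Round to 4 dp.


Hb = gamma * d
Hb = 0.67 * 1.95
Hb = 1.3065 m

1.3065


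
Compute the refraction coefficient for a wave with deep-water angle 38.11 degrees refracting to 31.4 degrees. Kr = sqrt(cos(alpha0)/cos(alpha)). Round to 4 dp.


Kr = sqrt(cos(alpha0) / cos(alpha))
cos(38.11) = 0.786827
cos(31.4) = 0.853551
Kr = sqrt(0.786827 / 0.853551)
Kr = sqrt(0.921828)
Kr = 0.9601

0.9601


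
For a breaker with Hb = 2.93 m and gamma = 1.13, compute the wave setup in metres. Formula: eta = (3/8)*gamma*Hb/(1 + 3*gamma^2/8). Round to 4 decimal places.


eta = (3/8) * gamma * Hb / (1 + 3*gamma^2/8)
Numerator = (3/8) * 1.13 * 2.93 = 1.241587
Denominator = 1 + 3*1.13^2/8 = 1 + 0.478838 = 1.478838
eta = 1.241587 / 1.478838
eta = 0.8396 m

0.8396


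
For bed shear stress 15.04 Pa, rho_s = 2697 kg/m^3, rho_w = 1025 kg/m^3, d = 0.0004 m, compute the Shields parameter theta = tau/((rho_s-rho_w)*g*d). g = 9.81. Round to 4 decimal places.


theta = tau / ((rho_s - rho_w) * g * d)
rho_s - rho_w = 2697 - 1025 = 1672
Denominator = 1672 * 9.81 * 0.0004 = 6.560928
theta = 15.04 / 6.560928
theta = 2.2924

2.2924


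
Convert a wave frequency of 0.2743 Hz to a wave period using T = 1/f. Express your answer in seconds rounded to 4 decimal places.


T = 1 / f
T = 1 / 0.2743
T = 3.6456 s

3.6456


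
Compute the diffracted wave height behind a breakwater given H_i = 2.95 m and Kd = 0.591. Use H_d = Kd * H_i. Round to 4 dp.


H_d = Kd * H_i
H_d = 0.591 * 2.95
H_d = 1.7435 m

1.7435


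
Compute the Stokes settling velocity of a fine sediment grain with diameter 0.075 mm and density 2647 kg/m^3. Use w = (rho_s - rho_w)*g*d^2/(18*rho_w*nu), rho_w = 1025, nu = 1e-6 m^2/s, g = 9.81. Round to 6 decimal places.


w = (rho_s - rho_w) * g * d^2 / (18 * rho_w * nu)
d = 0.075 mm = 0.000075 m
rho_s - rho_w = 2647 - 1025 = 1622
Numerator = 1622 * 9.81 * (0.000075)^2 = 0.000089503987
Denominator = 18 * 1025 * 1e-6 = 0.018450
w = 0.004851 m/s

0.004851


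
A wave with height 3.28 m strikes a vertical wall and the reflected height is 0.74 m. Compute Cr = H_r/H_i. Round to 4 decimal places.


Cr = H_r / H_i
Cr = 0.74 / 3.28
Cr = 0.2256

0.2256


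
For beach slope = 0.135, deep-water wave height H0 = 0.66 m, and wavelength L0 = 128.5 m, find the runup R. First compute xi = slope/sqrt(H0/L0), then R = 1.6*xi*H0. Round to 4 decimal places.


xi = slope / sqrt(H0/L0)
H0/L0 = 0.66/128.5 = 0.005136
sqrt(0.005136) = 0.071667
xi = 0.135 / 0.071667 = 1.883707
R = 1.6 * xi * H0 = 1.6 * 1.883707 * 0.66
R = 1.9892 m

1.9892


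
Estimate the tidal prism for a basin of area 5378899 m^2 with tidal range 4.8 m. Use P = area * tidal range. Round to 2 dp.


Tidal prism = Area * Tidal range
P = 5378899 * 4.8
P = 25818715.20 m^3

25818715.20


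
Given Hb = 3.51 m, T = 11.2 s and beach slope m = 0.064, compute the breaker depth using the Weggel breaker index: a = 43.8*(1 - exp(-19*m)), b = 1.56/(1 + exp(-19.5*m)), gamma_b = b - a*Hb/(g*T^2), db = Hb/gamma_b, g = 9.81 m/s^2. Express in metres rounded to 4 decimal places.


a = 43.8 * (1 - exp(-19 * m))
exp(-19 * 0.064) = exp(-1.2160) = 0.296413
a = 43.8 * (1 - 0.296413) = 30.817091
b = 1.56 / (1 + exp(-19.5 * m))
exp(-19.5 * 0.064) = exp(-1.2480) = 0.287078
b = 1.56 / (1 + 0.287078) = 1.212047
Hb / (g * T^2) = 3.51 / (9.81 * 11.2^2) = 3.51 / 1230.5664 = 0.00285235
gamma_b = b - a * Hb/(g*T^2) = 1.212047 - 30.817091 * 0.00285235 = 1.124146
db = Hb / gamma_b = 3.51 / 1.124146
db = 3.1224 m

3.1224


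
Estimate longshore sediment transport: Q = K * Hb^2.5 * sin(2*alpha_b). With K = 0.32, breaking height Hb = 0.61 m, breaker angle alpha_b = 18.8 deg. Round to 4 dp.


Q = K * Hb^2.5 * sin(2 * alpha_b)
Hb^2.5 = 0.61^2.5 = 0.290619
sin(2 * 18.8) = sin(37.6) = 0.610145
Q = 0.32 * 0.290619 * 0.610145
Q = 0.0567 m^3/s

0.0567


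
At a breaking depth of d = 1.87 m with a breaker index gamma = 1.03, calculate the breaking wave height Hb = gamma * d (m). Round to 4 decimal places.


Hb = gamma * d
Hb = 1.03 * 1.87
Hb = 1.9261 m

1.9261


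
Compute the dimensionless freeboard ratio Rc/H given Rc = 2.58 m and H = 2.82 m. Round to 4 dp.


Relative freeboard = Rc / H
= 2.58 / 2.82
= 0.9149

0.9149


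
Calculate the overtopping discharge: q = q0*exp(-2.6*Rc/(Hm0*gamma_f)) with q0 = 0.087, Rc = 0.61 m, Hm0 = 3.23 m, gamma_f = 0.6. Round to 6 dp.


q = q0 * exp(-2.6 * Rc / (Hm0 * gamma_f))
Exponent = -2.6 * 0.61 / (3.23 * 0.6)
= -2.6 * 0.61 / 1.9380
= -0.818369
exp(-0.818369) = 0.441150
q = 0.087 * 0.441150
q = 0.038380 m^3/s/m

0.038380


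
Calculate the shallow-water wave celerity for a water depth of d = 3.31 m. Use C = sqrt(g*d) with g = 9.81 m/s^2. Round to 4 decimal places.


Using the shallow-water approximation:
C = sqrt(g * d) = sqrt(9.81 * 3.31)
C = sqrt(32.4711)
C = 5.6983 m/s

5.6983


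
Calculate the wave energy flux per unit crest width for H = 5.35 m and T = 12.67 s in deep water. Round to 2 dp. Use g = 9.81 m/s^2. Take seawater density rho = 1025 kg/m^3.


P = rho * g^2 * H^2 * T / (32 * pi)
P = 1025 * 9.81^2 * 5.35^2 * 12.67 / (32 * pi)
P = 1025 * 96.2361 * 28.6225 * 12.67 / 100.53096
P = 355832.99 W/m

355832.99


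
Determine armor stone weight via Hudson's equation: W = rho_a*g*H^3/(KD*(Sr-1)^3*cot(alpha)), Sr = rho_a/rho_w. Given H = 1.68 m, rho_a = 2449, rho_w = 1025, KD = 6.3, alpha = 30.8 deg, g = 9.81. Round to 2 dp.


Sr = rho_a / rho_w = 2449 / 1025 = 2.389268
(Sr - 1) = 1.389268
(Sr - 1)^3 = 2.681380
cot(30.8) = 1 / tan(30.8) = 1 / 0.596120 = 1.677516
Numerator = 2449 * 9.81 * 1.68^3 = 113916.2389
Denominator = 6.3 * 2.681380 * 1.677516 = 28.337758
W = 113916.2389 / 28.337758
W = 4019.95 N

4019.95


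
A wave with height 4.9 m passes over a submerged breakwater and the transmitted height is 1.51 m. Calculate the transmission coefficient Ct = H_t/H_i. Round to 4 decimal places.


Ct = H_t / H_i
Ct = 1.51 / 4.9
Ct = 0.3082

0.3082


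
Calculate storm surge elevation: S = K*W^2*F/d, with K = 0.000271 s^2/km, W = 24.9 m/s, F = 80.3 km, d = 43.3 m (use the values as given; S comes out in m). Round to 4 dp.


S = K * W^2 * F / d
W^2 = 24.9^2 = 620.01
S = 0.000271 * 620.01 * 80.3 / 43.3
Numerator = 0.000271 * 620.01 * 80.3 = 13.492224
S = 13.492224 / 43.3 = 0.3116 m

0.3116


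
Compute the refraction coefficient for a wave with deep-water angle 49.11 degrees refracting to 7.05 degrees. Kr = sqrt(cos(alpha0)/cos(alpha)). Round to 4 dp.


Kr = sqrt(cos(alpha0) / cos(alpha))
cos(49.11) = 0.654609
cos(7.05) = 0.992439
Kr = sqrt(0.654609 / 0.992439)
Kr = sqrt(0.659596)
Kr = 0.8122

0.8122


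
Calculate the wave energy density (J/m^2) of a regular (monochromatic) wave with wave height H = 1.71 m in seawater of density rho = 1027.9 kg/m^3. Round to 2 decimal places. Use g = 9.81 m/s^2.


E = (1/8) * rho * g * H^2
E = (1/8) * 1027.9 * 9.81 * 1.71^2
E = 0.125 * 1027.9 * 9.81 * 2.9241
E = 3685.72 J/m^2

3685.72


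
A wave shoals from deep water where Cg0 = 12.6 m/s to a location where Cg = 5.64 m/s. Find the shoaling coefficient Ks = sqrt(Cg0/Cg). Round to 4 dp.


Ks = sqrt(Cg0 / Cg)
Ks = sqrt(12.6 / 5.64)
Ks = sqrt(2.2340)
Ks = 1.4947

1.4947


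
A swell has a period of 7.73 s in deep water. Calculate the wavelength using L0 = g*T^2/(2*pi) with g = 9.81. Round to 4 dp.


L0 = g * T^2 / (2 * pi)
L0 = 9.81 * 7.73^2 / (2 * pi)
L0 = 9.81 * 59.7529 / 6.28319
L0 = 586.1759 / 6.28319
L0 = 93.2928 m

93.2928


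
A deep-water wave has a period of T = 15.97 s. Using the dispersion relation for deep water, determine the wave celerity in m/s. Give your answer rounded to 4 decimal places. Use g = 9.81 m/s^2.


We use the deep-water celerity formula:
C = g * T / (2 * pi)
C = 9.81 * 15.97 / (2 * 3.14159...)
C = 156.665700 / 6.283185
C = 24.9341 m/s

24.9341


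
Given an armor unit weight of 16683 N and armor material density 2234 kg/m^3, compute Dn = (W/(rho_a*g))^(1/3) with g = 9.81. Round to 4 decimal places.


V = W / (rho_a * g)
V = 16683 / (2234 * 9.81)
V = 16683 / 21915.54
V = 0.761241 m^3
Dn = V^(1/3) = 0.761241^(1/3)
Dn = 0.9131 m

0.9131


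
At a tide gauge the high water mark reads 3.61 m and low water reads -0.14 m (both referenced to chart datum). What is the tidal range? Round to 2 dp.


Tidal range = High water - Low water
Tidal range = 3.61 - (-0.14)
Tidal range = 3.75 m

3.75


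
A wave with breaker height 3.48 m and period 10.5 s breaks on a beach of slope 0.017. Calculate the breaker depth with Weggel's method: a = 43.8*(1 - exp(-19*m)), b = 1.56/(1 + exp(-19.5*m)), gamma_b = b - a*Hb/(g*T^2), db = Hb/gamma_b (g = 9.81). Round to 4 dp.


a = 43.8 * (1 - exp(-19 * m))
exp(-19 * 0.017) = exp(-0.3230) = 0.723974
a = 43.8 * (1 - 0.723974) = 12.089945
b = 1.56 / (1 + exp(-19.5 * m))
exp(-19.5 * 0.017) = exp(-0.3315) = 0.717846
b = 1.56 / (1 + 0.717846) = 0.908114
Hb / (g * T^2) = 3.48 / (9.81 * 10.5^2) = 3.48 / 1081.5525 = 0.00321760
gamma_b = b - a * Hb/(g*T^2) = 0.908114 - 12.089945 * 0.00321760 = 0.869213
db = Hb / gamma_b = 3.48 / 0.869213
db = 4.0036 m

4.0036


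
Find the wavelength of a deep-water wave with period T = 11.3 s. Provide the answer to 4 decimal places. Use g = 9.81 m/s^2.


L0 = g * T^2 / (2 * pi)
L0 = 9.81 * 11.3^2 / (2 * pi)
L0 = 9.81 * 127.6900 / 6.28319
L0 = 1252.6389 / 6.28319
L0 = 199.3637 m

199.3637


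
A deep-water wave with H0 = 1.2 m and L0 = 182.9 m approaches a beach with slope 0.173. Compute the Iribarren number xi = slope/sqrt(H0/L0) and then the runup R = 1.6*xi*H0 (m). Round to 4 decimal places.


xi = slope / sqrt(H0/L0)
H0/L0 = 1.2/182.9 = 0.006561
sqrt(0.006561) = 0.081000
xi = 0.173 / 0.081000 = 2.135809
R = 1.6 * xi * H0 = 1.6 * 2.135809 * 1.2
R = 4.1008 m

4.1008


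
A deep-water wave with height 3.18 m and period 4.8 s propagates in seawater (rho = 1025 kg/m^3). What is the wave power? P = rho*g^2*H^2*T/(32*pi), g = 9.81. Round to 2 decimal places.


P = rho * g^2 * H^2 * T / (32 * pi)
P = 1025 * 9.81^2 * 3.18^2 * 4.8 / (32 * pi)
P = 1025 * 96.2361 * 10.1124 * 4.8 / 100.53096
P = 47627.47 W/m

47627.47


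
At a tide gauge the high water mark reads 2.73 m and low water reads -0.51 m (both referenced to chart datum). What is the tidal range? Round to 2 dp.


Tidal range = High water - Low water
Tidal range = 2.73 - (-0.51)
Tidal range = 3.24 m

3.24


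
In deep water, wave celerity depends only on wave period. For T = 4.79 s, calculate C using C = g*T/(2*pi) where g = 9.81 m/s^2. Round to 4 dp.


We use the deep-water celerity formula:
C = g * T / (2 * pi)
C = 9.81 * 4.79 / (2 * 3.14159...)
C = 46.989900 / 6.283185
C = 7.4787 m/s

7.4787


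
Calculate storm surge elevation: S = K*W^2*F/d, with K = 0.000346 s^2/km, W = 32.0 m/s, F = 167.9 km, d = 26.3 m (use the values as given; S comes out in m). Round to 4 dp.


S = K * W^2 * F / d
W^2 = 32.0^2 = 1024.00
S = 0.000346 * 1024.00 * 167.9 / 26.3
Numerator = 0.000346 * 1024.00 * 167.9 = 59.487642
S = 59.487642 / 26.3 = 2.2619 m

2.2619


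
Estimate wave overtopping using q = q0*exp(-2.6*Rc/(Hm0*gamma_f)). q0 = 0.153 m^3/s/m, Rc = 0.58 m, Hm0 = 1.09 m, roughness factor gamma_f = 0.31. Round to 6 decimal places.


q = q0 * exp(-2.6 * Rc / (Hm0 * gamma_f))
Exponent = -2.6 * 0.58 / (1.09 * 0.31)
= -2.6 * 0.58 / 0.3379
= -4.462859
exp(-4.462859) = 0.011529
q = 0.153 * 0.011529
q = 0.001764 m^3/s/m

0.001764


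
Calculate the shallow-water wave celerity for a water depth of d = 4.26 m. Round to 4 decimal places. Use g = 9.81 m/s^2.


Using the shallow-water approximation:
C = sqrt(g * d) = sqrt(9.81 * 4.26)
C = sqrt(41.7906)
C = 6.4646 m/s

6.4646


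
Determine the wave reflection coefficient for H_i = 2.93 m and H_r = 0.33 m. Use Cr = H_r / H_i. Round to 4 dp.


Cr = H_r / H_i
Cr = 0.33 / 2.93
Cr = 0.1126

0.1126


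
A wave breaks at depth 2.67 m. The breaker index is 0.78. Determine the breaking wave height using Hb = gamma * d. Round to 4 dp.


Hb = gamma * d
Hb = 0.78 * 2.67
Hb = 2.0826 m

2.0826


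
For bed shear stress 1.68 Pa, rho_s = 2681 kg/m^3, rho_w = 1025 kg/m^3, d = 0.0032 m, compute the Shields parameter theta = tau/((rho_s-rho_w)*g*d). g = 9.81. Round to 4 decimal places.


theta = tau / ((rho_s - rho_w) * g * d)
rho_s - rho_w = 2681 - 1025 = 1656
Denominator = 1656 * 9.81 * 0.0032 = 51.985152
theta = 1.68 / 51.985152
theta = 0.0323

0.0323


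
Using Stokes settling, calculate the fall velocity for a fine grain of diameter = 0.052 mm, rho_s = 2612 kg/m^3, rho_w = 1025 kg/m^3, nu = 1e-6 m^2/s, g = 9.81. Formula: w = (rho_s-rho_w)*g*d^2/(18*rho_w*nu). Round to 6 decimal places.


w = (rho_s - rho_w) * g * d^2 / (18 * rho_w * nu)
d = 0.052 mm = 0.000052 m
rho_s - rho_w = 2612 - 1025 = 1587
Numerator = 1587 * 9.81 * (0.000052)^2 = 0.000042097143
Denominator = 18 * 1025 * 1e-6 = 0.018450
w = 0.002282 m/s

0.002282


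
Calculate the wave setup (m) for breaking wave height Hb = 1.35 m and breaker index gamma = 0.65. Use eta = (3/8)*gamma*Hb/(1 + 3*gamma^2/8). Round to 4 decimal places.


eta = (3/8) * gamma * Hb / (1 + 3*gamma^2/8)
Numerator = (3/8) * 0.65 * 1.35 = 0.329063
Denominator = 1 + 3*0.65^2/8 = 1 + 0.158438 = 1.158438
eta = 0.329063 / 1.158438
eta = 0.2841 m

0.2841


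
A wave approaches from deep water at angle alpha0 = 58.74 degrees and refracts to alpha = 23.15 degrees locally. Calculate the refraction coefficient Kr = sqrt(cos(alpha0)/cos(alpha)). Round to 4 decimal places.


Kr = sqrt(cos(alpha0) / cos(alpha))
cos(58.74) = 0.518922
cos(23.15) = 0.919479
Kr = sqrt(0.518922 / 0.919479)
Kr = sqrt(0.564366)
Kr = 0.7512

0.7512


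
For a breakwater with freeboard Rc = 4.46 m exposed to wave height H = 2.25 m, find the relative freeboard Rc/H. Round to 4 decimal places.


Relative freeboard = Rc / H
= 4.46 / 2.25
= 1.9822

1.9822


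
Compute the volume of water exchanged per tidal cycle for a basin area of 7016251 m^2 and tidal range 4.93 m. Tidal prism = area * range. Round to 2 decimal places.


Tidal prism = Area * Tidal range
P = 7016251 * 4.93
P = 34590117.43 m^3

34590117.43


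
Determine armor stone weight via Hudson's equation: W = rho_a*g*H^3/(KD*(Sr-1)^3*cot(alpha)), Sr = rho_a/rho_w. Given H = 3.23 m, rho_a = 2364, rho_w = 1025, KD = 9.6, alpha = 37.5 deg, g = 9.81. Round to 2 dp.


Sr = rho_a / rho_w = 2364 / 1025 = 2.306341
(Sr - 1) = 1.306341
(Sr - 1)^3 = 2.229308
cot(37.5) = 1 / tan(37.5) = 1 / 0.767327 = 1.303225
Numerator = 2364 * 9.81 * 3.23^3 = 781491.1183
Denominator = 9.6 * 2.229308 * 1.303225 = 27.890795
W = 781491.1183 / 27.890795
W = 28019.68 N

28019.68


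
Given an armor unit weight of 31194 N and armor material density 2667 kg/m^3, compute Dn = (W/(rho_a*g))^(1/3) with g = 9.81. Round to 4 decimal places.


V = W / (rho_a * g)
V = 31194 / (2667 * 9.81)
V = 31194 / 26163.27
V = 1.192282 m^3
Dn = V^(1/3) = 1.192282^(1/3)
Dn = 1.0604 m

1.0604


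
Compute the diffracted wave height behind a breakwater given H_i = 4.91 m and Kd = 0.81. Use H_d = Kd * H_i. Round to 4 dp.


H_d = Kd * H_i
H_d = 0.81 * 4.91
H_d = 3.9771 m

3.9771


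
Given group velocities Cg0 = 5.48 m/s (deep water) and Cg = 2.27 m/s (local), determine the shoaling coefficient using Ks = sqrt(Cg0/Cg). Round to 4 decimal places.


Ks = sqrt(Cg0 / Cg)
Ks = sqrt(5.48 / 2.27)
Ks = sqrt(2.4141)
Ks = 1.5537

1.5537


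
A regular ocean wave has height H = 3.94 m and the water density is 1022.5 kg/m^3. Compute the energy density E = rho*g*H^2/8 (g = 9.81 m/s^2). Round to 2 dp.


E = (1/8) * rho * g * H^2
E = (1/8) * 1022.5 * 9.81 * 3.94^2
E = 0.125 * 1022.5 * 9.81 * 15.5236
E = 19464.12 J/m^2

19464.12


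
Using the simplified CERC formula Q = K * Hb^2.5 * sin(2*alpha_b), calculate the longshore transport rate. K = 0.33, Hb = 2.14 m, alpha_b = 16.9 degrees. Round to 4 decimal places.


Q = K * Hb^2.5 * sin(2 * alpha_b)
Hb^2.5 = 2.14^2.5 = 6.699377
sin(2 * 16.9) = sin(33.8) = 0.556296
Q = 0.33 * 6.699377 * 0.556296
Q = 1.2299 m^3/s

1.2299


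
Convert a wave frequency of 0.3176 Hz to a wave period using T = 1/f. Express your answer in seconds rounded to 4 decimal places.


T = 1 / f
T = 1 / 0.3176
T = 3.1486 s

3.1486


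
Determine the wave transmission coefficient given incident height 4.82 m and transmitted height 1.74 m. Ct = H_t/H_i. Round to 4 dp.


Ct = H_t / H_i
Ct = 1.74 / 4.82
Ct = 0.3610

0.3610


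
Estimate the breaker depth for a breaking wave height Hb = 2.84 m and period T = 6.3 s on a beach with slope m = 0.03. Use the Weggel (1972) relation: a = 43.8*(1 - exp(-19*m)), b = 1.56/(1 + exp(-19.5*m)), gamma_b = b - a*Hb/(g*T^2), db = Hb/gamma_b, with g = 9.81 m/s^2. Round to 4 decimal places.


a = 43.8 * (1 - exp(-19 * m))
exp(-19 * 0.03) = exp(-0.5700) = 0.565525
a = 43.8 * (1 - 0.565525) = 19.029986
b = 1.56 / (1 + exp(-19.5 * m))
exp(-19.5 * 0.03) = exp(-0.5850) = 0.557106
b = 1.56 / (1 + 0.557106) = 1.001859
Hb / (g * T^2) = 2.84 / (9.81 * 6.3^2) = 2.84 / 389.3589 = 0.00729404
gamma_b = b - a * Hb/(g*T^2) = 1.001859 - 19.029986 * 0.00729404 = 0.863053
db = Hb / gamma_b = 2.84 / 0.863053
db = 3.2906 m

3.2906


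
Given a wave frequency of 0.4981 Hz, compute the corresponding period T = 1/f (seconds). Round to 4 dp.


T = 1 / f
T = 1 / 0.4981
T = 2.0076 s

2.0076


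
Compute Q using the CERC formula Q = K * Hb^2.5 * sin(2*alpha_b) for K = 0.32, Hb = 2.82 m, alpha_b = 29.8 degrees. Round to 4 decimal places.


Q = K * Hb^2.5 * sin(2 * alpha_b)
Hb^2.5 = 2.82^2.5 = 13.354351
sin(2 * 29.8) = sin(59.6) = 0.862514
Q = 0.32 * 13.354351 * 0.862514
Q = 3.6859 m^3/s

3.6859


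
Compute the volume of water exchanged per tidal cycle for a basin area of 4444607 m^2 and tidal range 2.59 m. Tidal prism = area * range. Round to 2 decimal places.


Tidal prism = Area * Tidal range
P = 4444607 * 2.59
P = 11511532.13 m^3

11511532.13


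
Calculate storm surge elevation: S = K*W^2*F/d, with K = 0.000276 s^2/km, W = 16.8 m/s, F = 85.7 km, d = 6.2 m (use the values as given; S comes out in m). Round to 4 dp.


S = K * W^2 * F / d
W^2 = 16.8^2 = 282.24
S = 0.000276 * 282.24 * 85.7 / 6.2
Numerator = 0.000276 * 282.24 * 85.7 = 6.675879
S = 6.675879 / 6.2 = 1.0768 m

1.0768


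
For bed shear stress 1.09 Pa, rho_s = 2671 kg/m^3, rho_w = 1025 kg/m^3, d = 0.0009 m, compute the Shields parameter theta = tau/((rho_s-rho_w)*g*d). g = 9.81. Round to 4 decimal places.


theta = tau / ((rho_s - rho_w) * g * d)
rho_s - rho_w = 2671 - 1025 = 1646
Denominator = 1646 * 9.81 * 0.0009 = 14.532534
theta = 1.09 / 14.532534
theta = 0.0750

0.0750


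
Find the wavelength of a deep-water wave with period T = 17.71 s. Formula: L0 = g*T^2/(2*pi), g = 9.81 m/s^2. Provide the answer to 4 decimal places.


L0 = g * T^2 / (2 * pi)
L0 = 9.81 * 17.71^2 / (2 * pi)
L0 = 9.81 * 313.6441 / 6.28319
L0 = 3076.8486 / 6.28319
L0 = 489.6957 m

489.6957


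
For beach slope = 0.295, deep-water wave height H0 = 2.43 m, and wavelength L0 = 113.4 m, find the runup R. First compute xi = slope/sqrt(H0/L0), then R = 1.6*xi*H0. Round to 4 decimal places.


xi = slope / sqrt(H0/L0)
H0/L0 = 2.43/113.4 = 0.021429
sqrt(0.021429) = 0.146385
xi = 0.295 / 0.146385 = 2.015234
R = 1.6 * xi * H0 = 1.6 * 2.015234 * 2.43
R = 7.8352 m

7.8352


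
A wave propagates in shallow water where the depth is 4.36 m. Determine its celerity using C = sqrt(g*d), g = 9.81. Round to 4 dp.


Using the shallow-water approximation:
C = sqrt(g * d) = sqrt(9.81 * 4.36)
C = sqrt(42.7716)
C = 6.5400 m/s

6.5400


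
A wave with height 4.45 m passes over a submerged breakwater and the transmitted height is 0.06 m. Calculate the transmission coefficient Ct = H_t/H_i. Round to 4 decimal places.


Ct = H_t / H_i
Ct = 0.06 / 4.45
Ct = 0.0135

0.0135


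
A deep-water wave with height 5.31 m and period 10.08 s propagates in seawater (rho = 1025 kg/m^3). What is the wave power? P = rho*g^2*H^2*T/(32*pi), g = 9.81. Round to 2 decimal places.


P = rho * g^2 * H^2 * T / (32 * pi)
P = 1025 * 9.81^2 * 5.31^2 * 10.08 / (32 * pi)
P = 1025 * 96.2361 * 28.1961 * 10.08 / 100.53096
P = 278876.30 W/m

278876.30


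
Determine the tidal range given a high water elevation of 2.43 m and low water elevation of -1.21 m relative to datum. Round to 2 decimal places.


Tidal range = High water - Low water
Tidal range = 2.43 - (-1.21)
Tidal range = 3.64 m

3.64


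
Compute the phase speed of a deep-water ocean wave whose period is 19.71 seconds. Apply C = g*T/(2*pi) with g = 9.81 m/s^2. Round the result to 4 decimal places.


We use the deep-water celerity formula:
C = g * T / (2 * pi)
C = 9.81 * 19.71 / (2 * 3.14159...)
C = 193.355100 / 6.283185
C = 30.7734 m/s

30.7734


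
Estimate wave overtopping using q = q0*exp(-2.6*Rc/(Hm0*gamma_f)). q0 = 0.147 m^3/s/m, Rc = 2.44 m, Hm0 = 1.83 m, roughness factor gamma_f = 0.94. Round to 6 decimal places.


q = q0 * exp(-2.6 * Rc / (Hm0 * gamma_f))
Exponent = -2.6 * 2.44 / (1.83 * 0.94)
= -2.6 * 2.44 / 1.7202
= -3.687943
exp(-3.687943) = 0.025023
q = 0.147 * 0.025023
q = 0.003678 m^3/s/m

0.003678


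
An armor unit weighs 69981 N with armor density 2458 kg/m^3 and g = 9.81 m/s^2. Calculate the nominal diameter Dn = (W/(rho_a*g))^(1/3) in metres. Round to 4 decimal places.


V = W / (rho_a * g)
V = 69981 / (2458 * 9.81)
V = 69981 / 24112.98
V = 2.902213 m^3
Dn = V^(1/3) = 2.902213^(1/3)
Dn = 1.4264 m

1.4264


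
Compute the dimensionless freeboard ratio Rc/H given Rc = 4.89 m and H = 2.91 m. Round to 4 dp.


Relative freeboard = Rc / H
= 4.89 / 2.91
= 1.6804

1.6804


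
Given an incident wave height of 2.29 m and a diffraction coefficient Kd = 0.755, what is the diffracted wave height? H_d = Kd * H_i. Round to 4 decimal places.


H_d = Kd * H_i
H_d = 0.755 * 2.29
H_d = 1.7290 m

1.7290


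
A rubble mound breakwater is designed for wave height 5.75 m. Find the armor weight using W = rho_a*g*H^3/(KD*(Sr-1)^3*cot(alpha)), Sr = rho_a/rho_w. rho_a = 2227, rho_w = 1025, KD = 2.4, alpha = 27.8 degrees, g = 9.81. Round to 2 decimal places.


Sr = rho_a / rho_w = 2227 / 1025 = 2.172683
(Sr - 1) = 1.172683
(Sr - 1)^3 = 1.612656
cot(27.8) = 1 / tan(27.8) = 1 / 0.527240 = 1.896669
Numerator = 2227 * 9.81 * 5.75^3 = 4153294.8014
Denominator = 2.4 * 1.612656 * 1.896669 = 7.340819
W = 4153294.8014 / 7.340819
W = 565780.81 N

565780.81


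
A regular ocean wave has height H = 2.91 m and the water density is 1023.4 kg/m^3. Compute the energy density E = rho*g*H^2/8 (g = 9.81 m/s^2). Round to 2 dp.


E = (1/8) * rho * g * H^2
E = (1/8) * 1023.4 * 9.81 * 2.91^2
E = 0.125 * 1023.4 * 9.81 * 8.4681
E = 10626.99 J/m^2

10626.99


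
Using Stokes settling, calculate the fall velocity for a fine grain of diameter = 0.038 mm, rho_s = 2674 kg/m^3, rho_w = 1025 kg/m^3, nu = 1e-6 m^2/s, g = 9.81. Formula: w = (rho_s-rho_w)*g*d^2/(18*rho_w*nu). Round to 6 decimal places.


w = (rho_s - rho_w) * g * d^2 / (18 * rho_w * nu)
d = 0.038 mm = 0.000038 m
rho_s - rho_w = 2674 - 1025 = 1649
Numerator = 1649 * 9.81 * (0.000038)^2 = 0.000023359140
Denominator = 18 * 1025 * 1e-6 = 0.018450
w = 0.001266 m/s

0.001266


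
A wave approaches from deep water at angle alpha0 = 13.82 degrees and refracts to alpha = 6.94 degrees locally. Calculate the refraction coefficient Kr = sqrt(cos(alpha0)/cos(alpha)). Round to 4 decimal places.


Kr = sqrt(cos(alpha0) / cos(alpha))
cos(13.82) = 0.971051
cos(6.94) = 0.992673
Kr = sqrt(0.971051 / 0.992673)
Kr = sqrt(0.978218)
Kr = 0.9890

0.9890


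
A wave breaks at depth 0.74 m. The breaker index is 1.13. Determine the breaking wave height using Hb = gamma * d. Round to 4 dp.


Hb = gamma * d
Hb = 1.13 * 0.74
Hb = 0.8362 m

0.8362


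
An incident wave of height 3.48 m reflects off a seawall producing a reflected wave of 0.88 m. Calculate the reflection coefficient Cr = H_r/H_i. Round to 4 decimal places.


Cr = H_r / H_i
Cr = 0.88 / 3.48
Cr = 0.2529

0.2529


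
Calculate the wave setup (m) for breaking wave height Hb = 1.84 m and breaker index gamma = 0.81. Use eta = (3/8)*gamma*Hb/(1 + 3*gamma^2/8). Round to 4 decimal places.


eta = (3/8) * gamma * Hb / (1 + 3*gamma^2/8)
Numerator = (3/8) * 0.81 * 1.84 = 0.558900
Denominator = 1 + 3*0.81^2/8 = 1 + 0.246038 = 1.246038
eta = 0.558900 / 1.246038
eta = 0.4485 m

0.4485


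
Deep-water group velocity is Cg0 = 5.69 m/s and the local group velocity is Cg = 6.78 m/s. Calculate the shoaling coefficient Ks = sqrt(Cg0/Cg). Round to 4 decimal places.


Ks = sqrt(Cg0 / Cg)
Ks = sqrt(5.69 / 6.78)
Ks = sqrt(0.8392)
Ks = 0.9161

0.9161


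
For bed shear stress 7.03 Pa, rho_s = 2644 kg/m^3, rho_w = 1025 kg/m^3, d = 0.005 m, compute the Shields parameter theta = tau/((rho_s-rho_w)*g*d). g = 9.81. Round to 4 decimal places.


theta = tau / ((rho_s - rho_w) * g * d)
rho_s - rho_w = 2644 - 1025 = 1619
Denominator = 1619 * 9.81 * 0.005 = 79.411950
theta = 7.03 / 79.411950
theta = 0.0885

0.0885


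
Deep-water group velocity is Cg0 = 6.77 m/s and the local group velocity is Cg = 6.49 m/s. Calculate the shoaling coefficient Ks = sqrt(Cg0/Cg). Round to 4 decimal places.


Ks = sqrt(Cg0 / Cg)
Ks = sqrt(6.77 / 6.49)
Ks = sqrt(1.0431)
Ks = 1.0213

1.0213


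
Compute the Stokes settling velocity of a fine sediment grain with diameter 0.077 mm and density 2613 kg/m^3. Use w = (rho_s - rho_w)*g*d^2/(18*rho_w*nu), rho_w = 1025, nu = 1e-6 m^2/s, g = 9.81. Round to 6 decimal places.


w = (rho_s - rho_w) * g * d^2 / (18 * rho_w * nu)
d = 0.077 mm = 0.000077 m
rho_s - rho_w = 2613 - 1025 = 1588
Numerator = 1588 * 9.81 * (0.000077)^2 = 0.000092363622
Denominator = 18 * 1025 * 1e-6 = 0.018450
w = 0.005006 m/s

0.005006


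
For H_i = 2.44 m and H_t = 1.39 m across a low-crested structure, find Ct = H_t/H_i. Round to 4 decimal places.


Ct = H_t / H_i
Ct = 1.39 / 2.44
Ct = 0.5697

0.5697


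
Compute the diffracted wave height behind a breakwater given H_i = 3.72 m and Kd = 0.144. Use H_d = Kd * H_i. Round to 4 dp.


H_d = Kd * H_i
H_d = 0.144 * 3.72
H_d = 0.5357 m

0.5357


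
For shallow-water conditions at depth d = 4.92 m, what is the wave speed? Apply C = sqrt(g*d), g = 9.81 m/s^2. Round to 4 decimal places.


Using the shallow-water approximation:
C = sqrt(g * d) = sqrt(9.81 * 4.92)
C = sqrt(48.2652)
C = 6.9473 m/s

6.9473


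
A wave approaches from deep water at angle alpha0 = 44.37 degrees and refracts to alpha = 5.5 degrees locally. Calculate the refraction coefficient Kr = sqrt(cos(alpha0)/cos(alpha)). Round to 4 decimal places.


Kr = sqrt(cos(alpha0) / cos(alpha))
cos(44.37) = 0.714839
cos(5.5) = 0.995396
Kr = sqrt(0.714839 / 0.995396)
Kr = sqrt(0.718145)
Kr = 0.8474

0.8474


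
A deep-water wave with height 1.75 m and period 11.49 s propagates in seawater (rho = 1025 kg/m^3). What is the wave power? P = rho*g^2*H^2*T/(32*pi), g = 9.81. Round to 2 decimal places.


P = rho * g^2 * H^2 * T / (32 * pi)
P = 1025 * 9.81^2 * 1.75^2 * 11.49 / (32 * pi)
P = 1025 * 96.2361 * 3.0625 * 11.49 / 100.53096
P = 34526.95 W/m

34526.95


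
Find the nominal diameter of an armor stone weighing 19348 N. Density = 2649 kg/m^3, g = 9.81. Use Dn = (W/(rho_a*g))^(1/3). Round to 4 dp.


V = W / (rho_a * g)
V = 19348 / (2649 * 9.81)
V = 19348 / 25986.69
V = 0.744535 m^3
Dn = V^(1/3) = 0.744535^(1/3)
Dn = 0.9063 m

0.9063


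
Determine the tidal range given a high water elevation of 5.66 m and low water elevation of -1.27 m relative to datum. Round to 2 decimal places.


Tidal range = High water - Low water
Tidal range = 5.66 - (-1.27)
Tidal range = 6.93 m

6.93


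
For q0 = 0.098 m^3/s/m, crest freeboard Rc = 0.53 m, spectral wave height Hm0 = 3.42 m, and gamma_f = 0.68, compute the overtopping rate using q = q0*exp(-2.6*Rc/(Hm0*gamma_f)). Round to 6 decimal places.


q = q0 * exp(-2.6 * Rc / (Hm0 * gamma_f))
Exponent = -2.6 * 0.53 / (3.42 * 0.68)
= -2.6 * 0.53 / 2.3256
= -0.592535
exp(-0.592535) = 0.552924
q = 0.098 * 0.552924
q = 0.054187 m^3/s/m

0.054187


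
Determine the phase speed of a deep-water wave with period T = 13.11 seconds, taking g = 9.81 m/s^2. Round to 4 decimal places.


We use the deep-water celerity formula:
C = g * T / (2 * pi)
C = 9.81 * 13.11 / (2 * 3.14159...)
C = 128.609100 / 6.283185
C = 20.4688 m/s

20.4688


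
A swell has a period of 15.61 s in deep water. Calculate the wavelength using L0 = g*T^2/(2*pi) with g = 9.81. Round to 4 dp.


L0 = g * T^2 / (2 * pi)
L0 = 9.81 * 15.61^2 / (2 * pi)
L0 = 9.81 * 243.6721 / 6.28319
L0 = 2390.4233 / 6.28319
L0 = 380.4477 m

380.4477


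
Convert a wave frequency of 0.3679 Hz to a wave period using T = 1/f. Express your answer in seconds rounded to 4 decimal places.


T = 1 / f
T = 1 / 0.3679
T = 2.7181 s

2.7181


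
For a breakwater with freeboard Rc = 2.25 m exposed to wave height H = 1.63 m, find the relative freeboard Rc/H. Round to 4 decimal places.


Relative freeboard = Rc / H
= 2.25 / 1.63
= 1.3804

1.3804


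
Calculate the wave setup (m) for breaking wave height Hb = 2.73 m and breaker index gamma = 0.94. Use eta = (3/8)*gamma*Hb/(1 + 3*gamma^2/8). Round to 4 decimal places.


eta = (3/8) * gamma * Hb / (1 + 3*gamma^2/8)
Numerator = (3/8) * 0.94 * 2.73 = 0.962325
Denominator = 1 + 3*0.94^2/8 = 1 + 0.331350 = 1.331350
eta = 0.962325 / 1.331350
eta = 0.7228 m

0.7228


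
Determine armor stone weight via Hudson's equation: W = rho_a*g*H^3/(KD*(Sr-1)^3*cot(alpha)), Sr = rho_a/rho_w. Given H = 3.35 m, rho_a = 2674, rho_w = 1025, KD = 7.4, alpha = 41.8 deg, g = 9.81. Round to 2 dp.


Sr = rho_a / rho_w = 2674 / 1025 = 2.608780
(Sr - 1) = 1.608780
(Sr - 1)^3 = 4.163805
cot(41.8) = 1 / tan(41.8) = 1 / 0.894103 = 1.118439
Numerator = 2674 * 9.81 * 3.35^3 = 986199.6213
Denominator = 7.4 * 4.163805 * 1.118439 = 34.461521
W = 986199.6213 / 34.461521
W = 28617.41 N

28617.41


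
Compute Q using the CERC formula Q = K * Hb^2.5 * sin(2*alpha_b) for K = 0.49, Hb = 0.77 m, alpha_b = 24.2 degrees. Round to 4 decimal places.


Q = K * Hb^2.5 * sin(2 * alpha_b)
Hb^2.5 = 0.77^2.5 = 0.520268
sin(2 * 24.2) = sin(48.4) = 0.747798
Q = 0.49 * 0.520268 * 0.747798
Q = 0.1906 m^3/s

0.1906


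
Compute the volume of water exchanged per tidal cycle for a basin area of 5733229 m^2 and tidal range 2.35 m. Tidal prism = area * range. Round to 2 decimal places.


Tidal prism = Area * Tidal range
P = 5733229 * 2.35
P = 13473088.15 m^3

13473088.15


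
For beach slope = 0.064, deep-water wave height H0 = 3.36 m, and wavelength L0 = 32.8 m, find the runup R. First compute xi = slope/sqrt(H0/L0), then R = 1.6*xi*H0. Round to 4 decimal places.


xi = slope / sqrt(H0/L0)
H0/L0 = 3.36/32.8 = 0.102439
sqrt(0.102439) = 0.320061
xi = 0.064 / 0.320061 = 0.199962
R = 1.6 * xi * H0 = 1.6 * 0.199962 * 3.36
R = 1.0750 m

1.0750


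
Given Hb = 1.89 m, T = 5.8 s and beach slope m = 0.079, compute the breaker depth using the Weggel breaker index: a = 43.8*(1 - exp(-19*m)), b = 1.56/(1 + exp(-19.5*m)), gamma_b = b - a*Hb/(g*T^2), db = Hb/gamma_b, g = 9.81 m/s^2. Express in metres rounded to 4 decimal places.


a = 43.8 * (1 - exp(-19 * m))
exp(-19 * 0.079) = exp(-1.5010) = 0.222907
a = 43.8 * (1 - 0.222907) = 34.036667
b = 1.56 / (1 + exp(-19.5 * m))
exp(-19.5 * 0.079) = exp(-1.5405) = 0.214274
b = 1.56 / (1 + 0.214274) = 1.284718
Hb / (g * T^2) = 1.89 / (9.81 * 5.8^2) = 1.89 / 330.0084 = 0.00572713
gamma_b = b - a * Hb/(g*T^2) = 1.284718 - 34.036667 * 0.00572713 = 1.089786
db = Hb / gamma_b = 1.89 / 1.089786
db = 1.7343 m

1.7343
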